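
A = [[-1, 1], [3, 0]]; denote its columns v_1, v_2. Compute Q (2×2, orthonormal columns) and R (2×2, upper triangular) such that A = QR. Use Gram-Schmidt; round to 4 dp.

v_1 = (-1, 3); ‖v_1‖ = 3.1623, so q_1 = (-0.3162, 0.9487).
q_1·v_2 = (-0.3162)·1 + 0.9487·0 = -0.3162.
u_2 = v_2 + 0.3162·q_1 = (0.9000, 0.3000).
‖u_2‖ = 0.9487, so q_2 = (0.9487, 0.3162).

Q = [[-0.3162, 0.9487], [0.9487, 0.3162]], R = [[3.1623, -0.3162], [0.0000, 0.9487]]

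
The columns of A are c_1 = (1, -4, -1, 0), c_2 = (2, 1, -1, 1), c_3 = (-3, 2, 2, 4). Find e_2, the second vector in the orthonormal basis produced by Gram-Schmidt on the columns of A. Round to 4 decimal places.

e_2 = (0.7800, 0.2951, -0.4006, 0.3795)

c_1 = (1, -4, -1, 0); ‖c_1‖ = 4.2426, so e_1 = (0.2357, -0.9428, -0.2357, 0.0000).
e_1·c_2 = 0.2357·2 + (-0.9428)·1 + (-0.2357)·(-1) + 0.0000·1 = -0.2357.
u_2 = c_2 + 0.2357·e_1 = (2.0556, 0.7778, -1.0556, 1.0000).
‖u_2‖ = 2.6352, so e_2 = (0.7800, 0.2951, -0.4006, 0.3795).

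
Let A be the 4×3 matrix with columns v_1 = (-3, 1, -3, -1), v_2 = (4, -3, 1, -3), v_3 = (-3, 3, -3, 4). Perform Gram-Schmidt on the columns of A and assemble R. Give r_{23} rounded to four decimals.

r_{23} = -4.7708

e_1 = v_1/‖v_1‖ = (-3, 1, -3, -1)/4.4721 = (-0.6708, 0.2236, -0.6708, -0.2236).
r_{12} = e_1·v_2 = -3.3541.
u_2 = v_2 + 3.3541·e_1 = (1.7500, -2.2500, -1.2500, -3.7500).
‖u_2‖ = 4.8734, so e_2 = (0.3591, -0.4617, -0.2565, -0.7695).
r_{23} = e_2·v_3 = -4.7708.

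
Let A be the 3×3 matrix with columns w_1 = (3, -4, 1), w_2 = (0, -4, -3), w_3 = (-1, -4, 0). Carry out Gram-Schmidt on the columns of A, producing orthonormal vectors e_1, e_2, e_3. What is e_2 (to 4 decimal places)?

e_2 = (-0.3487, -0.4650, -0.8137)

w_1 = (3, -4, 1); ‖w_1‖ = 5.0990, so e_1 = (0.5883, -0.7845, 0.1961).
e_1·w_2 = 0.5883·0 + (-0.7845)·(-4) + 0.1961·(-3) = 2.5495.
u_2 = w_2 − 2.5495·e_1 = (-1.5000, -2.0000, -3.5000).
‖u_2‖ = 4.3012, so e_2 = (-0.3487, -0.4650, -0.8137).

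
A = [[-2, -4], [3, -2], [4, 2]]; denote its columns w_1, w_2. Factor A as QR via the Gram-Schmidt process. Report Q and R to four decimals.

Q = [[-0.3714, -0.7302], [0.5571, -0.6694], [0.7428, 0.1369]], R = [[5.3852, 1.8570], [0.0000, 4.5334]]

w_1 = (-2, 3, 4); ‖w_1‖ = 5.3852, so e_1 = (-0.3714, 0.5571, 0.7428).
e_1·w_2 = (-0.3714)·(-4) + 0.5571·(-2) + 0.7428·2 = 1.8570.
u_2 = w_2 − 1.8570·e_1 = (-3.3103, -3.0345, 0.6207).
‖u_2‖ = 4.5334, so e_2 = (-0.7302, -0.6694, 0.1369).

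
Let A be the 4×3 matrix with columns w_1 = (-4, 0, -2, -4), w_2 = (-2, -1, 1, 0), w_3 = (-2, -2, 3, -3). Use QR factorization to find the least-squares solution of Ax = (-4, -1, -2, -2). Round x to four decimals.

q_1 = w_1/‖w_1‖ = (-4, 0, -2, -4)/6.0000 = (-0.6667, 0.0000, -0.3333, -0.6667).
r_{12} = q_1·w_2 = 1.0000.
u_2 = w_2 − 1.0000·q_1 = (-1.3333, -1.0000, 1.3333, 0.6667).
‖u_2‖ = 2.2361, so q_2 = (-0.5963, -0.4472, 0.5963, 0.2981).
r_{13} = q_1·w_3 = 2.3333; r_{23} = q_2·w_3 = 2.9814.
u_3 = w_3 − 2.3333·q_1 − 2.9814·q_2 = (1.3333, -0.6667, 2.0000, -2.3333).
‖u_3‖ = 3.4157, so q_3 = (0.3904, -0.1952, 0.5855, -0.6831).
Qᵀb = (4.6667, 1.0435, -1.1711).
Back-substitute: x_3 = -1.1711/3.4157 = -0.3429.
x_2 = (1.0435 − 2.9814·(-0.3429))/2.2361 = 0.9238.
x_1 = (4.6667 − 1.0000·0.9238 − 2.3333·(-0.3429))/6.0000 = 0.7571.

x = (0.7571, 0.9238, -0.3429)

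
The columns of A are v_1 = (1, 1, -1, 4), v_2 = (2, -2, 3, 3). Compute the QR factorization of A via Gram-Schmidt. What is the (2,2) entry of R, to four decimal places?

r_{22} = 4.6623

v_1 = (1, 1, -1, 4); ‖v_1‖ = 4.3589, so e_1 = (0.2294, 0.2294, -0.2294, 0.9177).
e_1·v_2 = 0.2294·2 + 0.2294·(-2) + (-0.2294)·3 + 0.9177·3 = 2.0647.
u_2 = v_2 − 2.0647·e_1 = (1.5263, -2.4737, 3.4737, 1.1053).
r_{22} = ‖u_2‖ = 4.6623.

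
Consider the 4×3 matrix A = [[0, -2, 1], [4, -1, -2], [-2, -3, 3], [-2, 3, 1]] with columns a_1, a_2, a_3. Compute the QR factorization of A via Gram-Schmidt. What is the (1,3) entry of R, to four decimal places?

a_1 = (0, 4, -2, -2); ‖a_1‖ = 4.8990, so e_1 = (0.0000, 0.8165, -0.4082, -0.4082).
r_{13} = e_1·a_3 = -3.2660.

r_{13} = -3.2660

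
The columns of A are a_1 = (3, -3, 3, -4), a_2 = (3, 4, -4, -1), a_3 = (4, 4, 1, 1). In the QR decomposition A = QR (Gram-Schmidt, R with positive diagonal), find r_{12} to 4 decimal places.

q_1 = a_1/‖a_1‖ = (3, -3, 3, -4)/6.5574 = (0.4575, -0.4575, 0.4575, -0.6100).
r_{12} = q_1·a_2 = -1.6775.

r_{12} = -1.6775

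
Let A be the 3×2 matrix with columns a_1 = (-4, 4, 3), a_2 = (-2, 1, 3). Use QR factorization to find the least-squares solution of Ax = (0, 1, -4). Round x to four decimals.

x = (0.8947, -2.1278)

a_1 = (-4, 4, 3); ‖a_1‖ = 6.4031, so e_1 = (-0.6247, 0.6247, 0.4685).
e_1·a_2 = (-0.6247)·(-2) + 0.6247·1 + 0.4685·3 = 3.2796.
u_2 = a_2 − 3.2796·e_1 = (0.0488, -1.0488, 1.4634).
‖u_2‖ = 1.8011, so e_2 = (0.0271, -0.5823, 0.8125).
Qᵀb = (-1.2494, -3.8324).
Back-substitute: x_2 = -3.8324/1.8011 = -2.1278.
x_1 = (-1.2494 − 3.2796·(-2.1278))/6.4031 = 0.8947.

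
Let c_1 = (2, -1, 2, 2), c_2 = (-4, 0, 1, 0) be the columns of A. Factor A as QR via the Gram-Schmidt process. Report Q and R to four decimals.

e_1 = c_1/‖c_1‖ = (2, -1, 2, 2)/3.6056 = (0.5547, -0.2774, 0.5547, 0.5547).
r_{12} = e_1·c_2 = -1.6641.
u_2 = c_2 + 1.6641·e_1 = (-3.0769, -0.4615, 1.9231, 0.9231).
‖u_2‖ = 3.7724, so e_2 = (-0.8156, -0.1223, 0.5098, 0.2447).

Q = [[0.5547, -0.8156], [-0.2774, -0.1223], [0.5547, 0.5098], [0.5547, 0.2447]], R = [[3.6056, -1.6641], [0.0000, 3.7724]]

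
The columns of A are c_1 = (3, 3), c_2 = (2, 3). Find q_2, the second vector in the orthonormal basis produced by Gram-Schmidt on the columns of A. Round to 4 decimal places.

q_1 = c_1/‖c_1‖ = (3, 3)/4.2426 = (0.7071, 0.7071).
r_{12} = q_1·c_2 = 3.5355.
u_2 = c_2 − 3.5355·q_1 = (-0.5000, 0.5000).
‖u_2‖ = 0.7071, so q_2 = (-0.7071, 0.7071).

q_2 = (-0.7071, 0.7071)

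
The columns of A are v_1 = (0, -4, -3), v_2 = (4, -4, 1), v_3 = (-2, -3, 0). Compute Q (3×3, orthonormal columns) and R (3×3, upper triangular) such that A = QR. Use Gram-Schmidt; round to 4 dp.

Q = [[0.0000, 0.7809, -0.6247], [-0.8000, -0.3748, -0.4685], [-0.6000, 0.4998, 0.6247]], R = [[5.0000, 2.6000, 2.4000], [0.0000, 5.1225, -0.4373], [0.0000, 0.0000, 2.6550]]

v_1 = (0, -4, -3); ‖v_1‖ = 5.0000, so e_1 = (0.0000, -0.8000, -0.6000).
e_1·v_2 = 0.0000·4 + (-0.8000)·(-4) + (-0.6000)·1 = 2.6000.
u_2 = v_2 − 2.6000·e_1 = (4.0000, -1.9200, 2.5600).
‖u_2‖ = 5.1225, so e_2 = (0.7809, -0.3748, 0.4998).
e_1·v_3 = 0.0000·(-2) + (-0.8000)·(-3) + (-0.6000)·0 = 2.4000; e_2·v_3 = 0.7809·(-2) + (-0.3748)·(-3) + 0.4998·0 = -0.4373.
u_3 = v_3 − 2.4000·e_1 + 0.4373·e_2 = (-1.6585, -1.2439, 1.6585).
‖u_3‖ = 2.6550, so e_3 = (-0.6247, -0.4685, 0.6247).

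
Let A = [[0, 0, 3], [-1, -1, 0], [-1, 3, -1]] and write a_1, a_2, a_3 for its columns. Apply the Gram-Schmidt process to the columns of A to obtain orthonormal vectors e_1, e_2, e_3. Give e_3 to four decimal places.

a_1 = (0, -1, -1); ‖a_1‖ = 1.4142, so e_1 = (0.0000, -0.7071, -0.7071).
e_1·a_2 = 0.0000·0 + (-0.7071)·(-1) + (-0.7071)·3 = -1.4142.
u_2 = a_2 + 1.4142·e_1 = (0.0000, -2.0000, 2.0000).
‖u_2‖ = 2.8284, so e_2 = (0.0000, -0.7071, 0.7071).
e_1·a_3 = 0.0000·3 + (-0.7071)·0 + (-0.7071)·(-1) = 0.7071; e_2·a_3 = 0.0000·3 + (-0.7071)·0 + 0.7071·(-1) = -0.7071.
u_3 = a_3 − 0.7071·e_1 + 0.7071·e_2 = (3.0000, 0.0000, 0.0000).
‖u_3‖ = 3.0000, so e_3 = (1.0000, 0.0000, 0.0000).

e_3 = (1.0000, 0.0000, 0.0000)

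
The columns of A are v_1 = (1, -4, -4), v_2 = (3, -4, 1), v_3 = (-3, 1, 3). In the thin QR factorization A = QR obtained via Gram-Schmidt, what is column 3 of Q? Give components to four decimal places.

q_3 = (-0.7949, -0.5167, 0.3180)

v_1 = (1, -4, -4); ‖v_1‖ = 5.7446, so q_1 = (0.1741, -0.6963, -0.6963).
q_1·v_2 = 0.1741·3 + (-0.6963)·(-4) + (-0.6963)·1 = 2.6112.
u_2 = v_2 − 2.6112·q_1 = (2.5455, -2.1818, 2.8182).
‖u_2‖ = 4.3797, so q_2 = (0.5812, -0.4982, 0.6435).
q_1·v_3 = 0.1741·(-3) + (-0.6963)·1 + (-0.6963)·3 = -3.3075; q_2·v_3 = 0.5812·(-3) + (-0.4982)·1 + 0.6435·3 = -0.3114.
u_3 = v_3 + 3.3075·q_1 + 0.3114·q_2 = (-2.2433, -1.4581, 0.8973).
‖u_3‖ = 2.8220, so q_3 = (-0.7949, -0.5167, 0.3180).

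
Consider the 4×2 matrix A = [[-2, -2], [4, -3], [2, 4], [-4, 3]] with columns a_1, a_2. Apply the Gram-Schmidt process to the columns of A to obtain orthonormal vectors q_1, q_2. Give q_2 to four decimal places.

a_1 = (-2, 4, 2, -4); ‖a_1‖ = 6.3246, so q_1 = (-0.3162, 0.6325, 0.3162, -0.6325).
q_1·a_2 = (-0.3162)·(-2) + 0.6325·(-3) + 0.3162·4 + (-0.6325)·3 = -1.8974.
u_2 = a_2 + 1.8974·q_1 = (-2.6000, -1.8000, 4.6000, 1.8000).
‖u_2‖ = 5.8652, so q_2 = (-0.4433, -0.3069, 0.7843, 0.3069).

q_2 = (-0.4433, -0.3069, 0.7843, 0.3069)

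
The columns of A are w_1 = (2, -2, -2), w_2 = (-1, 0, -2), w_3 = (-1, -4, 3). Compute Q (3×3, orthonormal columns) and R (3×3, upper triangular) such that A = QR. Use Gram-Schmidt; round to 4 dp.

q_1 = w_1/‖w_1‖ = (2, -2, -2)/3.4641 = (0.5774, -0.5774, -0.5774).
r_{12} = q_1·w_2 = 0.5774.
u_2 = w_2 − 0.5774·q_1 = (-1.3333, 0.3333, -1.6667).
‖u_2‖ = 2.1602, so q_2 = (-0.6172, 0.1543, -0.7715).
r_{13} = q_1·w_3 = 0.0000; r_{23} = q_2·w_3 = -2.3146.
u_3 = w_3 − 0.0000·q_1 + 2.3146·q_2 = (-2.4286, -3.6429, 1.2143).
‖u_3‖ = 4.5434, so q_3 = (-0.5345, -0.8018, 0.2673).

Q = [[0.5774, -0.6172, -0.5345], [-0.5774, 0.1543, -0.8018], [-0.5774, -0.7715, 0.2673]], R = [[3.4641, 0.5774, 0.0000], [0.0000, 2.1602, -2.3146], [0.0000, 0.0000, 4.5434]]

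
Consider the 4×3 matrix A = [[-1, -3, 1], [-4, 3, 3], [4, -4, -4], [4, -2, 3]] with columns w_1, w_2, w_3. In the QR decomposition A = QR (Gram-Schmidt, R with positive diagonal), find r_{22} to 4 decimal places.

r_{22} = 3.9718

q_1 = w_1/‖w_1‖ = (-1, -4, 4, 4)/7.0000 = (-0.1429, -0.5714, 0.5714, 0.5714).
r_{12} = q_1·w_2 = -4.7143.
u_2 = w_2 + 4.7143·q_1 = (-3.6735, 0.3061, -1.3061, 0.6939).
r_{22} = ‖u_2‖ = 3.9718.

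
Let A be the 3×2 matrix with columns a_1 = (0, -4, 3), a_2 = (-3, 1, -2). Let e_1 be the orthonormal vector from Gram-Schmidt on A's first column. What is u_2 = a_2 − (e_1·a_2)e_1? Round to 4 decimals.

u_2 = (-3.0000, -0.6000, -0.8000)

a_1 = (0, -4, 3); ‖a_1‖ = 5.0000, so e_1 = (0.0000, -0.8000, 0.6000).
e_1·a_2 = 0.0000·(-3) + (-0.8000)·1 + 0.6000·(-2) = -2.0000.
u_2 = a_2 + 2.0000·e_1 = (-3.0000, -0.6000, -0.8000).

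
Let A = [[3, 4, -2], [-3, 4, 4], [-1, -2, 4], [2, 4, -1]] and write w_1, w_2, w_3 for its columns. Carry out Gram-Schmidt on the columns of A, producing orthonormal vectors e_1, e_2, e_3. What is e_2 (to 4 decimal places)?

w_1 = (3, -3, -1, 2); ‖w_1‖ = 4.7958, so e_1 = (0.6255, -0.6255, -0.2085, 0.4170).
e_1·w_2 = 0.6255·4 + (-0.6255)·4 + (-0.2085)·(-2) + 0.4170·4 = 2.0851.
u_2 = w_2 − 2.0851·e_1 = (2.6957, 5.3043, -1.5652, 3.1304).
‖u_2‖ = 6.9031, so e_2 = (0.3905, 0.7684, -0.2267, 0.4535).

e_2 = (0.3905, 0.7684, -0.2267, 0.4535)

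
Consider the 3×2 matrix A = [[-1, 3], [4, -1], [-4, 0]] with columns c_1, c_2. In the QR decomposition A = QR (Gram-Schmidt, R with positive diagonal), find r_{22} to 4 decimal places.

e_1 = c_1/‖c_1‖ = (-1, 4, -4)/5.7446 = (-0.1741, 0.6963, -0.6963).
r_{12} = e_1·c_2 = -1.2185.
u_2 = c_2 + 1.2185·e_1 = (2.7879, -0.1515, -0.8485).
r_{22} = ‖u_2‖ = 2.9181.

r_{22} = 2.9181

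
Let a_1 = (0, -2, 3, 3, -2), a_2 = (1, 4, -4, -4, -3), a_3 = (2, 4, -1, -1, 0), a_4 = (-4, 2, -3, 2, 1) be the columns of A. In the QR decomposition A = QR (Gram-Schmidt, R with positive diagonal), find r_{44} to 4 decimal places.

r_{44} = 5.4619

a_1 = (0, -2, 3, 3, -2); ‖a_1‖ = 5.0990, so e_1 = (0.0000, -0.3922, 0.5883, 0.5883, -0.3922).
e_1·a_2 = 0.0000·1 + (-0.3922)·4 + 0.5883·(-4) + 0.5883·(-4) + (-0.3922)·(-3) = -5.0990.
u_2 = a_2 + 5.0990·e_1 = (1.0000, 2.0000, -1.0000, -1.0000, -5.0000).
‖u_2‖ = 5.6569, so e_2 = (0.1768, 0.3536, -0.1768, -0.1768, -0.8839).
e_1·a_3 = 0.0000·2 + (-0.3922)·4 + 0.5883·(-1) + 0.5883·(-1) + (-0.3922)·0 = -2.7456; e_2·a_3 = 0.1768·2 + 0.3536·4 + (-0.1768)·(-1) + (-0.1768)·(-1) + (-0.8839)·0 = 2.1213.
u_3 = a_3 + 2.7456·e_1 − 2.1213·e_2 = (1.6250, 2.1731, 0.9904, 0.9904, 0.7981).
‖u_3‖ = 3.1562, so e_3 = (0.5149, 0.6885, 0.3138, 0.3138, 0.2529).
e_1·a_4 = 0.0000·(-4) + (-0.3922)·2 + 0.5883·(-3) + 0.5883·2 + (-0.3922)·1 = -1.7650; e_2·a_4 = 0.1768·(-4) + 0.3536·2 + (-0.1768)·(-3) + (-0.1768)·2 + (-0.8839)·1 = -0.7071; e_3·a_4 = 0.5149·(-4) + 0.6885·2 + 0.3138·(-3) + 0.3138·2 + 0.2529·1 = -0.7433.
u_4 = a_4 + 1.7650·e_1 + 0.7071·e_2 + 0.7433·e_3 = (-3.4923, 2.0695, -1.8533, 3.1467, -0.1293).
r_{44} = ‖u_4‖ = 5.4619.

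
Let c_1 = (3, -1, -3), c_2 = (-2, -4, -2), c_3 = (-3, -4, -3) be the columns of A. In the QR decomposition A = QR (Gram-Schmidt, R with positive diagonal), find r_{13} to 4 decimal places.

r_{13} = 0.9177

c_1 = (3, -1, -3); ‖c_1‖ = 4.3589, so q_1 = (0.6882, -0.2294, -0.6882).
r_{13} = q_1·c_3 = 0.9177.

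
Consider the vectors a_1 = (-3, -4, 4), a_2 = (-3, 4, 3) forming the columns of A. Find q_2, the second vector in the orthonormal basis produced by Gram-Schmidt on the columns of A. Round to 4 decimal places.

q_2 = (-0.4559, 0.7766, 0.4348)

q_1 = a_1/‖a_1‖ = (-3, -4, 4)/6.4031 = (-0.4685, -0.6247, 0.6247).
r_{12} = q_1·a_2 = 0.7809.
u_2 = a_2 − 0.7809·q_1 = (-2.6341, 4.4878, 2.5122).
‖u_2‖ = 5.7784, so q_2 = (-0.4559, 0.7766, 0.4348).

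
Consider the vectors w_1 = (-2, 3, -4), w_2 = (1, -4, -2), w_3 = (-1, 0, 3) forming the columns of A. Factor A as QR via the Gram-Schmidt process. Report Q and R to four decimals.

w_1 = (-2, 3, -4); ‖w_1‖ = 5.3852, so q_1 = (-0.3714, 0.5571, -0.7428).
q_1·w_2 = (-0.3714)·1 + 0.5571·(-4) + (-0.7428)·(-2) = -1.1142.
u_2 = w_2 + 1.1142·q_1 = (0.5862, -3.3793, -2.8276).
‖u_2‖ = 4.4451, so q_2 = (0.1319, -0.7602, -0.6361).
q_1·w_3 = (-0.3714)·(-1) + 0.5571·0 + (-0.7428)·3 = -1.8570; q_2·w_3 = 0.1319·(-1) + (-0.7602)·0 + (-0.6361)·3 = -2.0402.
u_3 = w_3 + 1.8570·q_1 + 2.0402·q_2 = (-1.4206, -0.5166, 0.3229).
‖u_3‖ = 1.5457, so q_3 = (-0.9191, -0.3342, 0.2089).

Q = [[-0.3714, 0.1319, -0.9191], [0.5571, -0.7602, -0.3342], [-0.7428, -0.6361, 0.2089]], R = [[5.3852, -1.1142, -1.8570], [0.0000, 4.4451, -2.0402], [0.0000, 0.0000, 1.5457]]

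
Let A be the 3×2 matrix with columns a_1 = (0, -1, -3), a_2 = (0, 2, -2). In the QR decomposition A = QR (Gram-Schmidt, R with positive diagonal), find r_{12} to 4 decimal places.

a_1 = (0, -1, -3); ‖a_1‖ = 3.1623, so q_1 = (0.0000, -0.3162, -0.9487).
r_{12} = q_1·a_2 = 1.2649.

r_{12} = 1.2649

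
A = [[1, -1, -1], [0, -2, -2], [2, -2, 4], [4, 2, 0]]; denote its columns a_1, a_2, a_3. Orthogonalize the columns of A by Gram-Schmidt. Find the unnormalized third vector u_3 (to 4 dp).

a_1 = (1, 0, 2, 4); ‖a_1‖ = 4.5826, so e_1 = (0.2182, 0.0000, 0.4364, 0.8729).
e_1·a_2 = 0.2182·(-1) + 0.0000·(-2) + 0.4364·(-2) + 0.8729·2 = 0.6547.
u_2 = a_2 − 0.6547·e_1 = (-1.1429, -2.0000, -2.2857, 1.4286).
‖u_2‖ = 3.5456, so e_2 = (-0.3223, -0.5641, -0.6447, 0.4029).
e_1·a_3 = 0.2182·(-1) + 0.0000·(-2) + 0.4364·4 + 0.8729·0 = 1.5275; e_2·a_3 = (-0.3223)·(-1) + (-0.5641)·(-2) + (-0.6447)·4 + 0.4029·0 = -1.1282.
u_3 = a_3 − 1.5275·e_1 + 1.1282·e_2 = (-1.6970, -2.6364, 2.6061, -0.8788).

u_3 = (-1.6970, -2.6364, 2.6061, -0.8788)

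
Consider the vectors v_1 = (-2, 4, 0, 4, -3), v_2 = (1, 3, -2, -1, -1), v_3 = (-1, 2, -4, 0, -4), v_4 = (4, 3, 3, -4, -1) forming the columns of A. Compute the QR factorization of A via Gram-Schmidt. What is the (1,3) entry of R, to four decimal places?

r_{13} = 3.2796

v_1 = (-2, 4, 0, 4, -3); ‖v_1‖ = 6.7082, so e_1 = (-0.2981, 0.5963, 0.0000, 0.5963, -0.4472).
r_{13} = e_1·v_3 = 3.2796.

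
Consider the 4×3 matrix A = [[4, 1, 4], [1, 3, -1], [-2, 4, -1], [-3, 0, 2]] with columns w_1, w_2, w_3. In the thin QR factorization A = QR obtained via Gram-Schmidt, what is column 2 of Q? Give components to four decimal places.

e_2 = (0.2224, 0.5953, 0.7719, -0.0196)

e_1 = w_1/‖w_1‖ = (4, 1, -2, -3)/5.4772 = (0.7303, 0.1826, -0.3651, -0.5477).
r_{12} = e_1·w_2 = -0.1826.
u_2 = w_2 + 0.1826·e_1 = (1.1333, 3.0333, 3.9333, -0.1000).
‖u_2‖ = 5.0957, so e_2 = (0.2224, 0.5953, 0.7719, -0.0196).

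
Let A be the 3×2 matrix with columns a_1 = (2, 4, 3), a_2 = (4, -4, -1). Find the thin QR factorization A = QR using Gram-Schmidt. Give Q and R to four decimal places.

e_1 = a_1/‖a_1‖ = (2, 4, 3)/5.3852 = (0.3714, 0.7428, 0.5571).
r_{12} = e_1·a_2 = -2.0426.
u_2 = a_2 + 2.0426·e_1 = (4.7586, -2.4828, 0.1379).
‖u_2‖ = 5.3691, so e_2 = (0.8863, -0.4624, 0.0257).

Q = [[0.3714, 0.8863], [0.7428, -0.4624], [0.5571, 0.0257]], R = [[5.3852, -2.0426], [0.0000, 5.3691]]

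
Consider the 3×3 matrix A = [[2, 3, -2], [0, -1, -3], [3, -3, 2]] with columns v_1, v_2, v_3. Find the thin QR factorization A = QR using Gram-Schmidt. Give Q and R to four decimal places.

Q = [[0.5547, 0.8090, -0.1945], [0.0000, -0.2337, -0.9723], [0.8321, -0.5393, 0.1296]], R = [[3.6056, -0.8321, 0.5547], [0.0000, 4.2787, -1.9956], [0.0000, 0.0000, 3.5651]]

q_1 = v_1/‖v_1‖ = (2, 0, 3)/3.6056 = (0.5547, 0.0000, 0.8321).
r_{12} = q_1·v_2 = -0.8321.
u_2 = v_2 + 0.8321·q_1 = (3.4615, -1.0000, -2.3077).
‖u_2‖ = 4.2787, so q_2 = (0.8090, -0.2337, -0.5393).
r_{13} = q_1·v_3 = 0.5547; r_{23} = q_2·v_3 = -1.9956.
u_3 = v_3 − 0.5547·q_1 + 1.9956·q_2 = (-0.6933, -3.4664, 0.4622).
‖u_3‖ = 3.5651, so q_3 = (-0.1945, -0.9723, 0.1296).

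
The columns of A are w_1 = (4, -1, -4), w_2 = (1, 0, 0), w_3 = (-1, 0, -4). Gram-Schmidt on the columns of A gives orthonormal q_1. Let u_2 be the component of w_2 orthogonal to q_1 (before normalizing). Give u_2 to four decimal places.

w_1 = (4, -1, -4); ‖w_1‖ = 5.7446, so q_1 = (0.6963, -0.1741, -0.6963).
q_1·w_2 = 0.6963·1 + (-0.1741)·0 + (-0.6963)·0 = 0.6963.
u_2 = w_2 − 0.6963·q_1 = (0.5152, 0.1212, 0.4848).

u_2 = (0.5152, 0.1212, 0.4848)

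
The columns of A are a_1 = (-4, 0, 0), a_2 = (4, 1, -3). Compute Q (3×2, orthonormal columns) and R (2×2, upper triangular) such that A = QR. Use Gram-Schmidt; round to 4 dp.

q_1 = a_1/‖a_1‖ = (-4, 0, 0)/4.0000 = (-1.0000, 0.0000, 0.0000).
r_{12} = q_1·a_2 = -4.0000.
u_2 = a_2 + 4.0000·q_1 = (0.0000, 1.0000, -3.0000).
‖u_2‖ = 3.1623, so q_2 = (0.0000, 0.3162, -0.9487).

Q = [[-1.0000, 0.0000], [0.0000, 0.3162], [0.0000, -0.9487]], R = [[4.0000, -4.0000], [0.0000, 3.1623]]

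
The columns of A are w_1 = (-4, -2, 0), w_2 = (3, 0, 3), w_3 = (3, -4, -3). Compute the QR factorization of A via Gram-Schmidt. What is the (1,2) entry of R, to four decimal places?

r_{12} = -2.6833

w_1 = (-4, -2, 0); ‖w_1‖ = 4.4721, so q_1 = (-0.8944, -0.4472, 0.0000).
r_{12} = q_1·w_2 = -2.6833.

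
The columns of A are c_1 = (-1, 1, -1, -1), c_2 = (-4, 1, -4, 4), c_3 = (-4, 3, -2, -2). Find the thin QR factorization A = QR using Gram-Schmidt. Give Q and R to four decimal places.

c_1 = (-1, 1, -1, -1); ‖c_1‖ = 2.0000, so e_1 = (-0.5000, 0.5000, -0.5000, -0.5000).
e_1·c_2 = (-0.5000)·(-4) + 0.5000·1 + (-0.5000)·(-4) + (-0.5000)·4 = 2.5000.
u_2 = c_2 − 2.5000·e_1 = (-2.7500, -0.2500, -2.7500, 5.2500).
‖u_2‖ = 6.5383, so e_2 = (-0.4206, -0.0382, -0.4206, 0.8030).
e_1·c_3 = (-0.5000)·(-4) + 0.5000·3 + (-0.5000)·(-2) + (-0.5000)·(-2) = 5.5000; e_2·c_3 = (-0.4206)·(-4) + (-0.0382)·3 + (-0.4206)·(-2) + 0.8030·(-2) = 0.8030.
u_3 = c_3 − 5.5000·e_1 − 0.8030·e_2 = (-0.9123, 0.2807, 1.0877, 0.1053).
‖u_3‖ = 1.4510, so e_3 = (-0.6287, 0.1935, 0.7497, 0.0725).

Q = [[-0.5000, -0.4206, -0.6287], [0.5000, -0.0382, 0.1935], [-0.5000, -0.4206, 0.7497], [-0.5000, 0.8030, 0.0725]], R = [[2.0000, 2.5000, 5.5000], [0.0000, 6.5383, 0.8030], [0.0000, 0.0000, 1.4510]]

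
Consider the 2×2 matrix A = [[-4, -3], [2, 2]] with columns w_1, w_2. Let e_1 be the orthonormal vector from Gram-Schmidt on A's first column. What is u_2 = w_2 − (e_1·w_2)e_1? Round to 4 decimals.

w_1 = (-4, 2); ‖w_1‖ = 4.4721, so e_1 = (-0.8944, 0.4472).
e_1·w_2 = (-0.8944)·(-3) + 0.4472·2 = 3.5777.
u_2 = w_2 − 3.5777·e_1 = (0.2000, 0.4000).

u_2 = (0.2000, 0.4000)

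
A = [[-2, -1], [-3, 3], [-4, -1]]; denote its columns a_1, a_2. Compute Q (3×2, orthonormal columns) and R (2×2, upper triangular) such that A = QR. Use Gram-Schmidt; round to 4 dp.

e_1 = a_1/‖a_1‖ = (-2, -3, -4)/5.3852 = (-0.3714, -0.5571, -0.7428).
r_{12} = e_1·a_2 = -0.5571.
u_2 = a_2 + 0.5571·e_1 = (-1.2069, 2.6897, -1.4138).
‖u_2‖ = 3.2695, so e_2 = (-0.3691, 0.8226, -0.4324).

Q = [[-0.3714, -0.3691], [-0.5571, 0.8226], [-0.7428, -0.4324]], R = [[5.3852, -0.5571], [0.0000, 3.2695]]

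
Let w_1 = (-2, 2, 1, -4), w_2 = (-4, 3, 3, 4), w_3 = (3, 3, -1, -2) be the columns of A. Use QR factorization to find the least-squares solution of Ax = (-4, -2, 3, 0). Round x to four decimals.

x = (0.5676, 0.0779, -1.0384)

w_1 = (-2, 2, 1, -4); ‖w_1‖ = 5.0000, so e_1 = (-0.4000, 0.4000, 0.2000, -0.8000).
e_1·w_2 = (-0.4000)·(-4) + 0.4000·3 + 0.2000·3 + (-0.8000)·4 = 0.2000.
u_2 = w_2 − 0.2000·e_1 = (-3.9200, 2.9200, 2.9600, 4.1600).
‖u_2‖ = 7.0682, so e_2 = (-0.5546, 0.4131, 0.4188, 0.5885).
e_1·w_3 = (-0.4000)·3 + 0.4000·3 + 0.2000·(-1) + (-0.8000)·(-2) = 1.4000; e_2·w_3 = (-0.5546)·3 + 0.4131·3 + 0.4188·(-1) + 0.5885·(-2) = -2.0203.
u_3 = w_3 − 1.4000·e_1 + 2.0203·e_2 = (2.4396, 3.2746, -0.4339, 0.3090).
‖u_3‖ = 4.1181, so e_3 = (0.5924, 0.7952, -0.1054, 0.0750).
Qᵀb = (1.4000, 2.6485, -4.2761).
Back-substitute: x_3 = -4.2761/4.1181 = -1.0384.
x_2 = (2.6485 + 2.0203·(-1.0384))/7.0682 = 0.0779.
x_1 = (1.4000 − 0.2000·0.0779 − 1.4000·(-1.0384))/5.0000 = 0.5676.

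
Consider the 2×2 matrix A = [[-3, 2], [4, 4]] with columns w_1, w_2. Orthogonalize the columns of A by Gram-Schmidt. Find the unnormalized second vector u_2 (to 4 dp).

w_1 = (-3, 4); ‖w_1‖ = 5.0000, so q_1 = (-0.6000, 0.8000).
q_1·w_2 = (-0.6000)·2 + 0.8000·4 = 2.0000.
u_2 = w_2 − 2.0000·q_1 = (3.2000, 2.4000).

u_2 = (3.2000, 2.4000)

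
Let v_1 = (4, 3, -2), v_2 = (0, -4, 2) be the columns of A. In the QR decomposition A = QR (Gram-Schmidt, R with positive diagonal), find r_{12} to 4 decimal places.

v_1 = (4, 3, -2); ‖v_1‖ = 5.3852, so e_1 = (0.7428, 0.5571, -0.3714).
r_{12} = e_1·v_2 = -2.9711.

r_{12} = -2.9711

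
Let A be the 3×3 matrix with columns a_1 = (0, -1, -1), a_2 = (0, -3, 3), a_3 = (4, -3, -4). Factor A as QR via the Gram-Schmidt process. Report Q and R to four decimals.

a_1 = (0, -1, -1); ‖a_1‖ = 1.4142, so q_1 = (0.0000, -0.7071, -0.7071).
q_1·a_2 = 0.0000·0 + (-0.7071)·(-3) + (-0.7071)·3 = 0.0000.
u_2 = a_2 + 0.0000·q_1 = (0.0000, -3.0000, 3.0000).
‖u_2‖ = 4.2426, so q_2 = (0.0000, -0.7071, 0.7071).
q_1·a_3 = 0.0000·4 + (-0.7071)·(-3) + (-0.7071)·(-4) = 4.9497; q_2·a_3 = 0.0000·4 + (-0.7071)·(-3) + 0.7071·(-4) = -0.7071.
u_3 = a_3 − 4.9497·q_1 + 0.7071·q_2 = (4.0000, 0.0000, 0.0000).
‖u_3‖ = 4.0000, so q_3 = (1.0000, 0.0000, 0.0000).

Q = [[0.0000, 0.0000, 1.0000], [-0.7071, -0.7071, 0.0000], [-0.7071, 0.7071, 0.0000]], R = [[1.4142, 0.0000, 4.9497], [0.0000, 4.2426, -0.7071], [0.0000, 0.0000, 4.0000]]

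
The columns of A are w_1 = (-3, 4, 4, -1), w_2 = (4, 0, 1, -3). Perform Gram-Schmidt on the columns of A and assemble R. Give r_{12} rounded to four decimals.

w_1 = (-3, 4, 4, -1); ‖w_1‖ = 6.4807, so q_1 = (-0.4629, 0.6172, 0.6172, -0.1543).
r_{12} = q_1·w_2 = -0.7715.

r_{12} = -0.7715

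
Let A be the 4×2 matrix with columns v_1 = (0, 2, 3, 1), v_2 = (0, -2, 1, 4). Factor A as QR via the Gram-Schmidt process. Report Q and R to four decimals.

Q = [[0.0000, 0.0000], [0.5345, -0.5383], [0.8018, 0.0792], [0.2673, 0.8391]], R = [[3.7417, 0.8018], [0.0000, 4.5119]]

v_1 = (0, 2, 3, 1); ‖v_1‖ = 3.7417, so q_1 = (0.0000, 0.5345, 0.8018, 0.2673).
q_1·v_2 = 0.0000·0 + 0.5345·(-2) + 0.8018·1 + 0.2673·4 = 0.8018.
u_2 = v_2 − 0.8018·q_1 = (0.0000, -2.4286, 0.3571, 3.7857).
‖u_2‖ = 4.5119, so q_2 = (0.0000, -0.5383, 0.0792, 0.8391).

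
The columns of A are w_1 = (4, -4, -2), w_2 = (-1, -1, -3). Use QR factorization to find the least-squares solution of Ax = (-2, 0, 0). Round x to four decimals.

x = (-0.2778, 0.3333)

e_1 = w_1/‖w_1‖ = (4, -4, -2)/6.0000 = (0.6667, -0.6667, -0.3333).
r_{12} = e_1·w_2 = 1.0000.
u_2 = w_2 − 1.0000·e_1 = (-1.6667, -0.3333, -2.6667).
‖u_2‖ = 3.1623, so e_2 = (-0.5270, -0.1054, -0.8433).
Qᵀb = (-1.3333, 1.0541).
Back-substitute: x_2 = 1.0541/3.1623 = 0.3333.
x_1 = (-1.3333 − 1.0000·0.3333)/6.0000 = -0.2778.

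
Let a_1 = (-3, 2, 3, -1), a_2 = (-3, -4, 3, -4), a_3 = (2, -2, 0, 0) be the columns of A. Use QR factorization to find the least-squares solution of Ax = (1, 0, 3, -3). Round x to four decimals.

a_1 = (-3, 2, 3, -1); ‖a_1‖ = 4.7958, so q_1 = (-0.6255, 0.4170, 0.6255, -0.2085).
q_1·a_2 = (-0.6255)·(-3) + 0.4170·(-4) + 0.6255·3 + (-0.2085)·(-4) = 2.9192.
u_2 = a_2 − 2.9192·q_1 = (-1.1739, -5.2174, 1.1739, -3.3913).
‖u_2‖ = 6.4404, so q_2 = (-0.1823, -0.8101, 0.1823, -0.5266).
q_1·a_3 = (-0.6255)·2 + 0.4170·(-2) + 0.6255·0 + (-0.2085)·0 = -2.0851; q_2·a_3 = (-0.1823)·2 + (-0.8101)·(-2) + 0.1823·0 + (-0.5266)·0 = 1.2557.
u_3 = a_3 + 2.0851·q_1 − 1.2557·q_2 = (0.9245, -0.1132, 1.0755, 0.2264).
‖u_3‖ = 1.4406, so q_3 = (0.6417, -0.0786, 0.7465, 0.1572).
Qᵀb = (1.8766, 1.9443, 2.4098).
Back-substitute: x_3 = 2.4098/1.4406 = 1.6727.
x_2 = (1.9443 − 1.2557·1.6727)/6.4404 = -0.0242.
x_1 = (1.8766 − 2.9192·(-0.0242) + 2.0851·1.6727)/4.7958 = 1.1333.

x = (1.1333, -0.0242, 1.6727)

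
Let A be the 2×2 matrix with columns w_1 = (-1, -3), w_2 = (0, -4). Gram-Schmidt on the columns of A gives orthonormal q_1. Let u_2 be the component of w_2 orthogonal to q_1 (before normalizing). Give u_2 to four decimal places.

u_2 = (1.2000, -0.4000)

q_1 = w_1/‖w_1‖ = (-1, -3)/3.1623 = (-0.3162, -0.9487).
r_{12} = q_1·w_2 = 3.7947.
u_2 = w_2 − 3.7947·q_1 = (1.2000, -0.4000).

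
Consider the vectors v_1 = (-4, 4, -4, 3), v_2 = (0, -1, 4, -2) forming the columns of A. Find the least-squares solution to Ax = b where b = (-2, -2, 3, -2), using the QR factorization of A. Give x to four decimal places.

v_1 = (-4, 4, -4, 3); ‖v_1‖ = 7.5498, so q_1 = (-0.5298, 0.5298, -0.5298, 0.3974).
q_1·v_2 = (-0.5298)·0 + 0.5298·(-1) + (-0.5298)·4 + 0.3974·(-2) = -3.4438.
u_2 = v_2 + 3.4438·q_1 = (-1.8246, 0.8246, 2.1754, -0.6316).
‖u_2‖ = 3.0233, so q_2 = (-0.6035, 0.2727, 0.7196, -0.2089).
Qᵀb = (-2.3842, 3.2380).
Back-substitute: x_2 = 3.2380/3.0233 = 1.0710.
x_1 = (-2.3842 + 3.4438·1.0710)/7.5498 = 0.1727.

x = (0.1727, 1.0710)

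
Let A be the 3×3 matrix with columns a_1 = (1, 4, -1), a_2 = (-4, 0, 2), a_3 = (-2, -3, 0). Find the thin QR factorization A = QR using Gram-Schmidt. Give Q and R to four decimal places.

Q = [[0.2357, -0.8642, -0.4444], [0.9428, 0.3143, -0.1111], [-0.2357, 0.3928, -0.8889]], R = [[4.2426, -1.4142, -3.2998], [0.0000, 4.2426, 0.7857], [0.0000, 0.0000, 1.2222]]

e_1 = a_1/‖a_1‖ = (1, 4, -1)/4.2426 = (0.2357, 0.9428, -0.2357).
r_{12} = e_1·a_2 = -1.4142.
u_2 = a_2 + 1.4142·e_1 = (-3.6667, 1.3333, 1.6667).
‖u_2‖ = 4.2426, so e_2 = (-0.8642, 0.3143, 0.3928).
r_{13} = e_1·a_3 = -3.2998; r_{23} = e_2·a_3 = 0.7857.
u_3 = a_3 + 3.2998·e_1 − 0.7857·e_2 = (-0.5432, -0.1358, -1.0864).
‖u_3‖ = 1.2222, so e_3 = (-0.4444, -0.1111, -0.8889).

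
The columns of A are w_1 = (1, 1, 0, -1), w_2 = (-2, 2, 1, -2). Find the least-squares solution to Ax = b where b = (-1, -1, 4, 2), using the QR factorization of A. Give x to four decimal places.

x = (-1.4857, 0.2286)

e_1 = w_1/‖w_1‖ = (1, 1, 0, -1)/1.7321 = (0.5774, 0.5774, 0.0000, -0.5774).
r_{12} = e_1·w_2 = 1.1547.
u_2 = w_2 − 1.1547·e_1 = (-2.6667, 1.3333, 1.0000, -1.3333).
‖u_2‖ = 3.4157, so e_2 = (-0.7807, 0.3904, 0.2928, -0.3904).
Qᵀb = (-2.3094, 0.7807).
Back-substitute: x_2 = 0.7807/3.4157 = 0.2286.
x_1 = (-2.3094 − 1.1547·0.2286)/1.7321 = -1.4857.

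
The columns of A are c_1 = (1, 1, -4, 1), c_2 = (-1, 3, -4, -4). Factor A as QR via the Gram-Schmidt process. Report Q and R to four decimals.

e_1 = c_1/‖c_1‖ = (1, 1, -4, 1)/4.3589 = (0.2294, 0.2294, -0.9177, 0.2294).
r_{12} = e_1·c_2 = 3.2118.
u_2 = c_2 − 3.2118·e_1 = (-1.7368, 2.2632, -1.0526, -4.7368).
‖u_2‖ = 5.6289, so e_2 = (-0.3086, 0.4021, -0.1870, -0.8415).

Q = [[0.2294, -0.3086], [0.2294, 0.4021], [-0.9177, -0.1870], [0.2294, -0.8415]], R = [[4.3589, 3.2118], [0.0000, 5.6289]]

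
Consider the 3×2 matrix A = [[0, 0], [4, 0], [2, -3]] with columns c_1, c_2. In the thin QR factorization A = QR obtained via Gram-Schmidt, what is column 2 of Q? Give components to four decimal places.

q_1 = c_1/‖c_1‖ = (0, 4, 2)/4.4721 = (0.0000, 0.8944, 0.4472).
r_{12} = q_1·c_2 = -1.3416.
u_2 = c_2 + 1.3416·q_1 = (0.0000, 1.2000, -2.4000).
‖u_2‖ = 2.6833, so q_2 = (0.0000, 0.4472, -0.8944).

q_2 = (0.0000, 0.4472, -0.8944)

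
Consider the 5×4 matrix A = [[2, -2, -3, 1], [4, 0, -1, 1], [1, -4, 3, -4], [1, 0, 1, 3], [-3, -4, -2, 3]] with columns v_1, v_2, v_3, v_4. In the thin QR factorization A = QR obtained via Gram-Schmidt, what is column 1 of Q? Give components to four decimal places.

v_1 = (2, 4, 1, 1, -3); ‖v_1‖ = 5.5678, so e_1 = (0.3592, 0.7184, 0.1796, 0.1796, -0.5388).

e_1 = (0.3592, 0.7184, 0.1796, 0.1796, -0.5388)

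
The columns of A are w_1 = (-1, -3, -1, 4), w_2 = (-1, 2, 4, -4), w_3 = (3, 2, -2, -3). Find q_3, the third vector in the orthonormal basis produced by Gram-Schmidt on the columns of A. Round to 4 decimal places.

q_3 = (0.5017, -0.7526, 0.0836, -0.4181)

w_1 = (-1, -3, -1, 4); ‖w_1‖ = 5.1962, so q_1 = (-0.1925, -0.5774, -0.1925, 0.7698).
q_1·w_2 = (-0.1925)·(-1) + (-0.5774)·2 + (-0.1925)·4 + 0.7698·(-4) = -4.8113.
u_2 = w_2 + 4.8113·q_1 = (-1.9259, -0.7778, 3.0741, -0.2963).
‖u_2‖ = 3.7218, so q_2 = (-0.5175, -0.2090, 0.8260, -0.0796).
q_1·w_3 = (-0.1925)·3 + (-0.5774)·2 + (-0.1925)·(-2) + 0.7698·(-3) = -3.6566; q_2·w_3 = (-0.5175)·3 + (-0.2090)·2 + 0.8260·(-2) + (-0.0796)·(-3) = -3.3835.
u_3 = w_3 + 3.6566·q_1 + 3.3835·q_2 = (0.5455, -0.8182, 0.0909, -0.4545).
‖u_3‖ = 1.0871, so q_3 = (0.5017, -0.7526, 0.0836, -0.4181).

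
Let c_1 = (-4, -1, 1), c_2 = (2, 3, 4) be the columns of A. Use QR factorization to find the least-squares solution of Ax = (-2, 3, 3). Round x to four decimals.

c_1 = (-4, -1, 1); ‖c_1‖ = 4.2426, so e_1 = (-0.9428, -0.2357, 0.2357).
e_1·c_2 = (-0.9428)·2 + (-0.2357)·3 + 0.2357·4 = -1.6499.
u_2 = c_2 + 1.6499·e_1 = (0.4444, 2.6111, 4.3889).
‖u_2‖ = 5.1262, so e_2 = (0.0867, 0.5094, 0.8562).
Qᵀb = (1.8856, 3.9232).
Back-substitute: x_2 = 3.9232/5.1262 = 0.7653.
x_1 = (1.8856 + 1.6499·0.7653)/4.2426 = 0.7421.

x = (0.7421, 0.7653)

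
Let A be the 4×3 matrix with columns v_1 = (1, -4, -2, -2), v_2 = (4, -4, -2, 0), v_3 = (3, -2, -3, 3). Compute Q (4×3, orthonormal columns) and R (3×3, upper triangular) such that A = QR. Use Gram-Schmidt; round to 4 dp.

Q = [[0.2000, 0.8444, -0.3810], [-0.8000, -0.0444, -0.0177], [-0.4000, -0.0222, -0.7266], [-0.4000, 0.5333, 0.5715]], R = [[5.0000, 4.8000, 2.2000], [0.0000, 3.6000, 4.2889], [0.0000, 0.0000, 2.7867]]

q_1 = v_1/‖v_1‖ = (1, -4, -2, -2)/5.0000 = (0.2000, -0.8000, -0.4000, -0.4000).
r_{12} = q_1·v_2 = 4.8000.
u_2 = v_2 − 4.8000·q_1 = (3.0400, -0.1600, -0.0800, 1.9200).
‖u_2‖ = 3.6000, so q_2 = (0.8444, -0.0444, -0.0222, 0.5333).
r_{13} = q_1·v_3 = 2.2000; r_{23} = q_2·v_3 = 4.2889.
u_3 = v_3 − 2.2000·q_1 − 4.2889·q_2 = (-1.0617, -0.0494, -2.0247, 1.5926).
‖u_3‖ = 2.7867, so q_3 = (-0.3810, -0.0177, -0.7266, 0.5715).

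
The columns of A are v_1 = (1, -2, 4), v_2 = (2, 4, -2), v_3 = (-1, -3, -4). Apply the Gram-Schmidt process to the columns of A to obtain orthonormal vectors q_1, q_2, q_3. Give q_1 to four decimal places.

q_1 = (0.2182, -0.4364, 0.8729)

q_1 = v_1/‖v_1‖ = (1, -2, 4)/4.5826 = (0.2182, -0.4364, 0.8729).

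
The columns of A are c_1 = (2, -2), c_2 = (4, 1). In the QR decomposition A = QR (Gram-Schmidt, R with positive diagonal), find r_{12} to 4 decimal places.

r_{12} = 2.1213

c_1 = (2, -2); ‖c_1‖ = 2.8284, so e_1 = (0.7071, -0.7071).
r_{12} = e_1·c_2 = 2.1213.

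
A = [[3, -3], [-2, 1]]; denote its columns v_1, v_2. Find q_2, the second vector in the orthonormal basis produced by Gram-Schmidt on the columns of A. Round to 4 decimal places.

q_1 = v_1/‖v_1‖ = (3, -2)/3.6056 = (0.8321, -0.5547).
r_{12} = q_1·v_2 = -3.0509.
u_2 = v_2 + 3.0509·q_1 = (-0.4615, -0.6923).
‖u_2‖ = 0.8321, so q_2 = (-0.5547, -0.8321).

q_2 = (-0.5547, -0.8321)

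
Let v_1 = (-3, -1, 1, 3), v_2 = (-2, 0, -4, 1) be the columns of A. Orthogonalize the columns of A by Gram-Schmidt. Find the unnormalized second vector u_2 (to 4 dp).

u_2 = (-1.2500, 0.2500, -4.2500, 0.2500)

v_1 = (-3, -1, 1, 3); ‖v_1‖ = 4.4721, so q_1 = (-0.6708, -0.2236, 0.2236, 0.6708).
q_1·v_2 = (-0.6708)·(-2) + (-0.2236)·0 + 0.2236·(-4) + 0.6708·1 = 1.1180.
u_2 = v_2 − 1.1180·q_1 = (-1.2500, 0.2500, -4.2500, 0.2500).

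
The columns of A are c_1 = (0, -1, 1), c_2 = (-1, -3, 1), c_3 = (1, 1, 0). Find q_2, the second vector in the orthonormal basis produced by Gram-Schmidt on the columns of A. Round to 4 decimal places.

c_1 = (0, -1, 1); ‖c_1‖ = 1.4142, so q_1 = (0.0000, -0.7071, 0.7071).
q_1·c_2 = 0.0000·(-1) + (-0.7071)·(-3) + 0.7071·1 = 2.8284.
u_2 = c_2 − 2.8284·q_1 = (-1.0000, -1.0000, -1.0000).
‖u_2‖ = 1.7321, so q_2 = (-0.5774, -0.5774, -0.5774).

q_2 = (-0.5774, -0.5774, -0.5774)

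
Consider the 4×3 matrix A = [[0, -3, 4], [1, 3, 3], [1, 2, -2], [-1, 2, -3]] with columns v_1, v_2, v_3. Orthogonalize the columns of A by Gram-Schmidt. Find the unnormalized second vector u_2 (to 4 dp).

u_2 = (-3.0000, 2.0000, 1.0000, 3.0000)

q_1 = v_1/‖v_1‖ = (0, 1, 1, -1)/1.7321 = (0.0000, 0.5774, 0.5774, -0.5774).
r_{12} = q_1·v_2 = 1.7321.
u_2 = v_2 − 1.7321·q_1 = (-3.0000, 2.0000, 1.0000, 3.0000).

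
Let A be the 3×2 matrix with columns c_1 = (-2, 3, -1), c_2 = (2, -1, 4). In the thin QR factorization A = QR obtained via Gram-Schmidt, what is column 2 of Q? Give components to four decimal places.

c_1 = (-2, 3, -1); ‖c_1‖ = 3.7417, so e_1 = (-0.5345, 0.8018, -0.2673).
e_1·c_2 = (-0.5345)·2 + 0.8018·(-1) + (-0.2673)·4 = -2.9399.
u_2 = c_2 + 2.9399·e_1 = (0.4286, 1.3571, 3.2143).
‖u_2‖ = 3.5153, so e_2 = (0.1219, 0.3861, 0.9144).

e_2 = (0.1219, 0.3861, 0.9144)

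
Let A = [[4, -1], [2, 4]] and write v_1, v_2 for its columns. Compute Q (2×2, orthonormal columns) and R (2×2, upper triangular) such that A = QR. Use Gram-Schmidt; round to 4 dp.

v_1 = (4, 2); ‖v_1‖ = 4.4721, so q_1 = (0.8944, 0.4472).
q_1·v_2 = 0.8944·(-1) + 0.4472·4 = 0.8944.
u_2 = v_2 − 0.8944·q_1 = (-1.8000, 3.6000).
‖u_2‖ = 4.0249, so q_2 = (-0.4472, 0.8944).

Q = [[0.8944, -0.4472], [0.4472, 0.8944]], R = [[4.4721, 0.8944], [0.0000, 4.0249]]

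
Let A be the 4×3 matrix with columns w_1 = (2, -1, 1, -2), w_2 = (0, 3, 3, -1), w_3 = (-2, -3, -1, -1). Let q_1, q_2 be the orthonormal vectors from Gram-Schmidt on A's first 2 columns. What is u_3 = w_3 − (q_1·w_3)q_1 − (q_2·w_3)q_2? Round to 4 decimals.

w_1 = (2, -1, 1, -2); ‖w_1‖ = 3.1623, so q_1 = (0.6325, -0.3162, 0.3162, -0.6325).
q_1·w_2 = 0.6325·0 + (-0.3162)·3 + 0.3162·3 + (-0.6325)·(-1) = 0.6325.
u_2 = w_2 − 0.6325·q_1 = (-0.4000, 3.2000, 2.8000, -0.6000).
‖u_2‖ = 4.3128, so q_2 = (-0.0927, 0.7420, 0.6492, -0.1391).
q_1·w_3 = 0.6325·(-2) + (-0.3162)·(-3) + 0.3162·(-1) + (-0.6325)·(-1) = 0.0000; q_2·w_3 = (-0.0927)·(-2) + 0.7420·(-3) + 0.6492·(-1) + (-0.1391)·(-1) = -2.5506.
u_3 = w_3 + 0.0000·q_1 + 2.5506·q_2 = (-2.2366, -1.1075, 0.6559, -1.3548).

u_3 = (-2.2366, -1.1075, 0.6559, -1.3548)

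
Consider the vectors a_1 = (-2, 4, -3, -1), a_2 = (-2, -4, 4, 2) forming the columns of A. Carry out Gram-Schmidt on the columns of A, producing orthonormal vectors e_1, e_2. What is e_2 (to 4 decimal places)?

a_1 = (-2, 4, -3, -1); ‖a_1‖ = 5.4772, so e_1 = (-0.3651, 0.7303, -0.5477, -0.1826).
e_1·a_2 = (-0.3651)·(-2) + 0.7303·(-4) + (-0.5477)·4 + (-0.1826)·2 = -4.7469.
u_2 = a_2 + 4.7469·e_1 = (-3.7333, -0.5333, 1.4000, 1.1333).
‖u_2‖ = 4.1793, so e_2 = (-0.8933, -0.1276, 0.3350, 0.2712).

e_2 = (-0.8933, -0.1276, 0.3350, 0.2712)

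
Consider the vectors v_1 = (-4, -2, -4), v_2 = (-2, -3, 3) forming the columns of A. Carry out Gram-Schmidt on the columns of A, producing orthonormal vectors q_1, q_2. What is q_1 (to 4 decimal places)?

q_1 = (-0.6667, -0.3333, -0.6667)

v_1 = (-4, -2, -4); ‖v_1‖ = 6.0000, so q_1 = (-0.6667, -0.3333, -0.6667).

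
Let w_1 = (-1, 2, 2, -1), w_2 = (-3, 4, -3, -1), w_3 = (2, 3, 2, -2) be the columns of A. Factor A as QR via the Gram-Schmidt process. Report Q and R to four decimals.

w_1 = (-1, 2, 2, -1); ‖w_1‖ = 3.1623, so q_1 = (-0.3162, 0.6325, 0.6325, -0.3162).
q_1·w_2 = (-0.3162)·(-3) + 0.6325·4 + 0.6325·(-3) + (-0.3162)·(-1) = 1.8974.
u_2 = w_2 − 1.8974·q_1 = (-2.4000, 2.8000, -4.2000, -0.4000).
‖u_2‖ = 5.6036, so q_2 = (-0.4283, 0.4997, -0.7495, -0.0714).
q_1·w_3 = (-0.3162)·2 + 0.6325·3 + 0.6325·2 + (-0.3162)·(-2) = 3.1623; q_2·w_3 = (-0.4283)·2 + 0.4997·3 + (-0.7495)·2 + (-0.0714)·(-2) = -0.7138.
u_3 = w_3 − 3.1623·q_1 + 0.7138·q_2 = (2.6943, 1.3567, -0.5350, -1.0510).
‖u_3‖ = 3.2389, so q_3 = (0.8318, 0.4189, -0.1652, -0.3245).

Q = [[-0.3162, -0.4283, 0.8318], [0.6325, 0.4997, 0.4189], [0.6325, -0.7495, -0.1652], [-0.3162, -0.0714, -0.3245]], R = [[3.1623, 1.8974, 3.1623], [0.0000, 5.6036, -0.7138], [0.0000, 0.0000, 3.2389]]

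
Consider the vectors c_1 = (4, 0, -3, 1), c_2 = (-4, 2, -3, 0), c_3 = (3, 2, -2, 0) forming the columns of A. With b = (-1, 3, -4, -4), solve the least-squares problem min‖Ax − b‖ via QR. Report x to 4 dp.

e_1 = c_1/‖c_1‖ = (4, 0, -3, 1)/5.0990 = (0.7845, 0.0000, -0.5883, 0.1961).
r_{12} = e_1·c_2 = -1.3728.
u_2 = c_2 + 1.3728·e_1 = (-2.9231, 2.0000, -3.8077, 0.2692).
‖u_2‖ = 5.2072, so e_2 = (-0.5613, 0.3841, -0.7312, 0.0517).
r_{13} = e_1·c_3 = 3.5301; r_{23} = e_2·c_3 = 0.5466.
u_3 = c_3 − 3.5301·e_1 − 0.5466·e_2 = (0.5376, 1.7901, 0.4766, -0.7206).
‖u_3‖ = 2.0591, so e_3 = (0.2611, 0.8694, 0.2315, -0.3500).
Qᵀb = (0.7845, 4.4317, 2.8210).
Back-substitute: x_3 = 2.8210/2.0591 = 1.3700.
x_2 = (4.4317 − 0.5466·1.3700)/5.2072 = 0.7073.
x_1 = (0.7845 + 1.3728·0.7073 − 3.5301·1.3700)/5.0990 = -0.6042.

x = (-0.6042, 0.7073, 1.3700)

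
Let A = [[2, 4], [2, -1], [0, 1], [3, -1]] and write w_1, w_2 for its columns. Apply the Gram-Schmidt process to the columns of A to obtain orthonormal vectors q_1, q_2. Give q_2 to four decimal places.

q_2 = (0.8486, -0.3148, 0.2327, -0.3559)

q_1 = w_1/‖w_1‖ = (2, 2, 0, 3)/4.1231 = (0.4851, 0.4851, 0.0000, 0.7276).
r_{12} = q_1·w_2 = 0.7276.
u_2 = w_2 − 0.7276·q_1 = (3.6471, -1.3529, 1.0000, -1.5294).
‖u_2‖ = 4.2977, so q_2 = (0.8486, -0.3148, 0.2327, -0.3559).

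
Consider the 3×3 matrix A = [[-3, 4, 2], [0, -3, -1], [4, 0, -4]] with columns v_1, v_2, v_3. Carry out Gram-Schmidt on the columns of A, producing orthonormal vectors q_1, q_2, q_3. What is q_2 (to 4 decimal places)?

q_2 = (0.5836, -0.6839, 0.4377)

v_1 = (-3, 0, 4); ‖v_1‖ = 5.0000, so q_1 = (-0.6000, 0.0000, 0.8000).
q_1·v_2 = (-0.6000)·4 + 0.0000·(-3) + 0.8000·0 = -2.4000.
u_2 = v_2 + 2.4000·q_1 = (2.5600, -3.0000, 1.9200).
‖u_2‖ = 4.3863, so q_2 = (0.5836, -0.6839, 0.4377).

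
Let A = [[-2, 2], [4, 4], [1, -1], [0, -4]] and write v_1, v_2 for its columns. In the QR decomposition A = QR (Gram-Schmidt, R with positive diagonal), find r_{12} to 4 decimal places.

q_1 = v_1/‖v_1‖ = (-2, 4, 1, 0)/4.5826 = (-0.4364, 0.8729, 0.2182, 0.0000).
r_{12} = q_1·v_2 = 2.4004.

r_{12} = 2.4004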